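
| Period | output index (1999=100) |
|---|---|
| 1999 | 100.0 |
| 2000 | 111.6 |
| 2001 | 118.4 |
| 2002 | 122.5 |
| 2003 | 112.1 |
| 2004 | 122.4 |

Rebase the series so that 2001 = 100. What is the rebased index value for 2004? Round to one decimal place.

103.4

Rebased(2004) = 122.4 / 118.4 × 100 = 103.3784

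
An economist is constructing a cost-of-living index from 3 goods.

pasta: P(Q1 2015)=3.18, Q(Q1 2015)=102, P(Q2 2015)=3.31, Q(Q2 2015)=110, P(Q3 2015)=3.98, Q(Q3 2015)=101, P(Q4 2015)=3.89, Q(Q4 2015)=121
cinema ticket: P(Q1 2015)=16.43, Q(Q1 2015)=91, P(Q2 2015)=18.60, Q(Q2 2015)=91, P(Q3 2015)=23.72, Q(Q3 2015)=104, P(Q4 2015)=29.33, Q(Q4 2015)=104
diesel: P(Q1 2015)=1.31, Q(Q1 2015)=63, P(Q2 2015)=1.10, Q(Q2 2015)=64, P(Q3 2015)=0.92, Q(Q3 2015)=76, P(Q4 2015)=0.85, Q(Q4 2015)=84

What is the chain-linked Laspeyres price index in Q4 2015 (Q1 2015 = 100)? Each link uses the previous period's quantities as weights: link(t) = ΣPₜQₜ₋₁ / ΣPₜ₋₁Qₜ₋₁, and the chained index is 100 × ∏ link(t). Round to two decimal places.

Link Q1 2015→Q2 2015:
ΣP(Q2 2015)Q(Q1 2015) = 3.31×102 + 18.60×91 + 1.10×63 = 337.62 + 1692.6 + 69.3 = 2099.52
ΣP(Q1 2015)Q(Q1 2015) = 3.18×102 + 16.43×91 + 1.31×63 = 324.36 + 1495.13 + 82.53 = 1902.02
link = 2099.52/1902.02 = 1.103837
Link Q2 2015→Q3 2015:
ΣP(Q3 2015)Q(Q2 2015) = 3.98×110 + 23.72×91 + 0.92×64 = 437.8 + 2158.52 + 58.88 = 2655.2
ΣP(Q2 2015)Q(Q2 2015) = 3.31×110 + 18.60×91 + 1.10×64 = 364.1 + 1692.6 + 70.4 = 2127.1
link = 2655.2/2127.1 = 1.248272
Link Q3 2015→Q4 2015:
ΣP(Q4 2015)Q(Q3 2015) = 3.89×101 + 29.33×104 + 0.85×76 = 392.89 + 3050.32 + 64.6 = 3507.81
ΣP(Q3 2015)Q(Q3 2015) = 3.98×101 + 23.72×104 + 0.92×76 = 401.98 + 2466.88 + 69.92 = 2938.78
link = 3507.81/2938.78 = 1.193628
Chained index = 100 × 1.103837 × 1.248272 × 1.193628 = 164.4687

164.47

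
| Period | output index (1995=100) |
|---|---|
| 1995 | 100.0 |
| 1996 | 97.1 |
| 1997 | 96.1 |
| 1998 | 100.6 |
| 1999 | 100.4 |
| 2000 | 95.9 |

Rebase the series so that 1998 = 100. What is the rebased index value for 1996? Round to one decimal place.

Rebased(1996) = 97.1 / 100.6 × 100 = 96.5209

96.5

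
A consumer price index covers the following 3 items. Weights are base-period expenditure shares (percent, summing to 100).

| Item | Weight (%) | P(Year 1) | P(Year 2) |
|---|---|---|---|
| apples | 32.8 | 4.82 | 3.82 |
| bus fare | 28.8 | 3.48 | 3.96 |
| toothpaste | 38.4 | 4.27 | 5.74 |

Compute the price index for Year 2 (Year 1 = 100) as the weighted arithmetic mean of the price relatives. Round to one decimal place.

apples: 32.8 × (3.82/4.82) = 32.8 × 0.792531 = 25.9950
bus fare: 28.8 × (3.96/3.48) = 28.8 × 1.137931 = 32.7724
toothpaste: 38.4 × (5.74/4.27) = 38.4 × 1.344262 = 51.6197
Index = Σ wᵢ·(p₁ᵢ/p₀ᵢ) = 25.9950 + 32.7724 + 51.6197 = 110.3871

110.4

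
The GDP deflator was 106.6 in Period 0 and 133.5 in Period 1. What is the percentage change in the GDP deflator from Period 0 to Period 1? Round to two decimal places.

25.23%

Change = (133.5 − 106.6) / 106.6 × 100
       = 26.9 / 106.6 × 100 = 25.2345%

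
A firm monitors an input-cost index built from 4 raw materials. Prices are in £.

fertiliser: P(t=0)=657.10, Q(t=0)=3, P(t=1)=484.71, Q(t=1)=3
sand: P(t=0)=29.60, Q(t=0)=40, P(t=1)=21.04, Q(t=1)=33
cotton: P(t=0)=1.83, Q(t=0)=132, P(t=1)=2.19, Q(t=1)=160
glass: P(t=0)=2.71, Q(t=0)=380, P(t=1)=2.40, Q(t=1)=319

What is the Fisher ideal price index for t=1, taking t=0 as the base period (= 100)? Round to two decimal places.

Laspeyres component (base-period weights):
ΣP(t=1)Q(t=0) = 484.71×3 + 21.04×40 + 2.19×132 + 2.40×380 = 1454.13 + 841.6 + 289.08 + 912 = 3496.81
ΣP(t=0)Q(t=0) = 657.10×3 + 29.60×40 + 1.83×132 + 2.71×380 = 1971.3 + 1184 + 241.56 + 1029.8 = 4426.66
L = 3496.81 / 4426.66 × 100 = 78.9943
Paasche component (current-period weights):
ΣP(t=1)Q(t=1) = 484.71×3 + 21.04×33 + 2.19×160 + 2.40×319 = 1454.13 + 694.32 + 350.4 + 765.6 = 3264.45
ΣP(t=0)Q(t=1) = 657.10×3 + 29.60×33 + 1.83×160 + 2.71×319 = 1971.3 + 976.8 + 292.8 + 864.49 = 4105.39
P = 3264.45 / 4105.39 × 100 = 79.5162
Fisher = √(L × P) = √(78.9943 × 79.5162) = 79.2548

79.25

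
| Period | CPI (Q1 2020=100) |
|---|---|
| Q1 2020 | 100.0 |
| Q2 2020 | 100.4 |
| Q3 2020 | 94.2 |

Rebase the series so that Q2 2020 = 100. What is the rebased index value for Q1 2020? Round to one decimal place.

99.6

Rebased(Q1 2020) = 100.0 / 100.4 × 100 = 99.6016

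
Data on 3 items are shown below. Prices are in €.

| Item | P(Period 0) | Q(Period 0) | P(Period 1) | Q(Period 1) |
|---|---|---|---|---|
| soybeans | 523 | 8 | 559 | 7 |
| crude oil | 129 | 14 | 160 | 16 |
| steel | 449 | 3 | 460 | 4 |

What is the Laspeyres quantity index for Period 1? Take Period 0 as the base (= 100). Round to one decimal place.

102.5

Laspeyres quantity index uses base-period prices as weights.
ΣP(Period 0)·Q(Period 1) = 523×7 + 129×16 + 449×4 = 3661 + 2064 + 1796 = 7521
ΣP(Period 0)·Q(Period 0) = 523×8 + 129×14 + 449×3 = 4184 + 1806 + 1347 = 7337
Index = 7521 / 7337 × 100 = 102.5078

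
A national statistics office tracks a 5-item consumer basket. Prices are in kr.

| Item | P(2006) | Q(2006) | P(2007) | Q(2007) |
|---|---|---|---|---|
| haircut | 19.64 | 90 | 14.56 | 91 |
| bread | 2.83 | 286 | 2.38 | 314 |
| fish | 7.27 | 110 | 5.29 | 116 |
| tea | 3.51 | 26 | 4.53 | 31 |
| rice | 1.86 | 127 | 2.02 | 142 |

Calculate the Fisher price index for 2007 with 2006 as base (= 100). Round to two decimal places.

Laspeyres component (base-period weights):
ΣP(2007)Q(2006) = 14.56×90 + 2.38×286 + 5.29×110 + 4.53×26 + 2.02×127 = 1310.4 + 680.68 + 581.9 + 117.78 + 256.54 = 2947.3
ΣP(2006)Q(2006) = 19.64×90 + 2.83×286 + 7.27×110 + 3.51×26 + 1.86×127 = 1767.6 + 809.38 + 799.7 + 91.26 + 236.22 = 3704.16
L = 2947.3 / 3704.16 × 100 = 79.5673
Paasche component (current-period weights):
ΣP(2007)Q(2007) = 14.56×91 + 2.38×314 + 5.29×116 + 4.53×31 + 2.02×142 = 1324.96 + 747.32 + 613.64 + 140.43 + 286.84 = 3113.19
ΣP(2006)Q(2007) = 19.64×91 + 2.83×314 + 7.27×116 + 3.51×31 + 1.86×142 = 1787.24 + 888.62 + 843.32 + 108.81 + 264.12 = 3892.11
P = 3113.19 / 3892.11 × 100 = 79.9872
Fisher = √(L × P) = √(79.5673 × 79.9872) = 79.7770

79.78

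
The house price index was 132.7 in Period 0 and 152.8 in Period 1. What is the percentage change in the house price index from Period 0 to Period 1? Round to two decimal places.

Change = (152.8 − 132.7) / 132.7 × 100
       = 20.1 / 132.7 × 100 = 15.1469%

15.15%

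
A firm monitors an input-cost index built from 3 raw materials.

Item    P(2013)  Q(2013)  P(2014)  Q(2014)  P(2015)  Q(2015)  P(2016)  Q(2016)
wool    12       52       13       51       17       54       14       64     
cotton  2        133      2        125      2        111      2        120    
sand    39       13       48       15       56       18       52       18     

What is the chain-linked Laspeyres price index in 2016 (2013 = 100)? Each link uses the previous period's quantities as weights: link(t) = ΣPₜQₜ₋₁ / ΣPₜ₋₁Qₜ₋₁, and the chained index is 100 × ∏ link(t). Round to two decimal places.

119.70

Link 2013→2014:
ΣP(2014)Q(2013) = 13×52 + 2×133 + 48×13 = 676 + 266 + 624 = 1566
ΣP(2013)Q(2013) = 12×52 + 2×133 + 39×13 = 624 + 266 + 507 = 1397
link = 1566/1397 = 1.120974
Link 2014→2015:
ΣP(2015)Q(2014) = 17×51 + 2×125 + 56×15 = 867 + 250 + 840 = 1957
ΣP(2014)Q(2014) = 13×51 + 2×125 + 48×15 = 663 + 250 + 720 = 1633
link = 1957/1633 = 1.198408
Link 2015→2016:
ΣP(2016)Q(2015) = 14×54 + 2×111 + 52×18 = 756 + 222 + 936 = 1914
ΣP(2015)Q(2015) = 17×54 + 2×111 + 56×18 = 918 + 222 + 1008 = 2148
link = 1914/2148 = 0.891061
Chained index = 100 × 1.120974 × 1.198408 × 0.891061 = 119.7037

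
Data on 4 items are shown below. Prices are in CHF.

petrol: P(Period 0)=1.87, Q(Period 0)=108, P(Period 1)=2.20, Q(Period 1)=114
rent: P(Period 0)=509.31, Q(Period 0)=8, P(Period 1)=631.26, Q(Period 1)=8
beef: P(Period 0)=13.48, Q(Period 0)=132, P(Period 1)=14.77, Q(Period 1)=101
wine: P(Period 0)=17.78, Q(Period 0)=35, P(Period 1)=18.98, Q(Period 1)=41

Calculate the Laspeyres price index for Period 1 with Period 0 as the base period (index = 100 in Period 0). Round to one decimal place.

Laspeyres price index uses base-period quantities as weights.
ΣP(Period 1)·Q(Period 0) = 2.20×108 + 631.26×8 + 14.77×132 + 18.98×35 = 237.6 + 5050.08 + 1949.64 + 664.3 = 7901.62
ΣP(Period 0)·Q(Period 0) = 1.87×108 + 509.31×8 + 13.48×132 + 17.78×35 = 201.96 + 4074.48 + 1779.36 + 622.3 = 6678.1
Index = 7901.62 / 6678.1 × 100 = 118.3214

118.3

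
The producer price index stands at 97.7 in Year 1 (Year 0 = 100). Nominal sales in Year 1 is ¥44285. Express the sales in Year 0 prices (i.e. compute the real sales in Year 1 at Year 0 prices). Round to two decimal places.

Real = Nominal ÷ (Index/100) = 44285 ÷ (97.7/100)
     = 44285 ÷ 0.977 = 45327.5333

45327.53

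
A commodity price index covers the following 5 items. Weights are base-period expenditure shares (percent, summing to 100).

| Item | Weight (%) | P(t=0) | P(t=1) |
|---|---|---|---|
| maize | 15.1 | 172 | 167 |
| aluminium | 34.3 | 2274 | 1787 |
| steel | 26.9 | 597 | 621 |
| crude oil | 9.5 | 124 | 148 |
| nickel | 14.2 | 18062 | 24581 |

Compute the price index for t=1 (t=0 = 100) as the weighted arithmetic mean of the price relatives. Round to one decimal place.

100.3

maize: 15.1 × (167/172) = 15.1 × 0.970930 = 14.6610
aluminium: 34.3 × (1787/2274) = 34.3 × 0.785840 = 26.9543
steel: 26.9 × (621/597) = 26.9 × 1.040201 = 27.9814
crude oil: 9.5 × (148/124) = 9.5 × 1.193548 = 11.3387
nickel: 14.2 × (24581/18062) = 14.2 × 1.360923 = 19.3251
Index = Σ wᵢ·(p₁ᵢ/p₀ᵢ) = 14.6610 + 26.9543 + 27.9814 + 11.3387 + 19.3251 = 100.2606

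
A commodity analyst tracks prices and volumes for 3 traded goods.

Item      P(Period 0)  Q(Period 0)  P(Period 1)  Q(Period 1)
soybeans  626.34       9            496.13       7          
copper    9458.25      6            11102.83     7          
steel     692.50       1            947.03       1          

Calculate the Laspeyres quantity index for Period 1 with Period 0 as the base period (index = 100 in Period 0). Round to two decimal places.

113.01

Laspeyres quantity index uses base-period prices as weights.
ΣP(Period 0)·Q(Period 1) = 626.34×7 + 9458.25×7 + 692.50×1 = 4384.38 + 66207.75 + 692.5 = 71284.63
ΣP(Period 0)·Q(Period 0) = 626.34×9 + 9458.25×6 + 692.50×1 = 5637.06 + 56749.5 + 692.5 = 63079.06
Index = 71284.63 / 63079.06 × 100 = 113.0084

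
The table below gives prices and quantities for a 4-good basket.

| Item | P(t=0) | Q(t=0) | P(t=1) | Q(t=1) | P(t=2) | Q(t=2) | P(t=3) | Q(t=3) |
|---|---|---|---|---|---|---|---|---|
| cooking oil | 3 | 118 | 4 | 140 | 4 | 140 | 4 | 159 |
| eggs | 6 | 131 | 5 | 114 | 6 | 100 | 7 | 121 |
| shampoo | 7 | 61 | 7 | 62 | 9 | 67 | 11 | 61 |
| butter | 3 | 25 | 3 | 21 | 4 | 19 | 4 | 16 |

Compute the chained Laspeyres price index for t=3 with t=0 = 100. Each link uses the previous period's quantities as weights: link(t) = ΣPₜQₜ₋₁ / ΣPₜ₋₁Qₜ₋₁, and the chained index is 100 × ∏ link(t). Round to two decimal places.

Link t=0→t=1:
ΣP(t=1)Q(t=0) = 4×118 + 5×131 + 7×61 + 3×25 = 472 + 655 + 427 + 75 = 1629
ΣP(t=0)Q(t=0) = 3×118 + 6×131 + 7×61 + 3×25 = 354 + 786 + 427 + 75 = 1642
link = 1629/1642 = 0.992083
Link t=1→t=2:
ΣP(t=2)Q(t=1) = 4×140 + 6×114 + 9×62 + 4×21 = 560 + 684 + 558 + 84 = 1886
ΣP(t=1)Q(t=1) = 4×140 + 5×114 + 7×62 + 3×21 = 560 + 570 + 434 + 63 = 1627
link = 1886/1627 = 1.159189
Link t=2→t=3:
ΣP(t=3)Q(t=2) = 4×140 + 7×100 + 11×67 + 4×19 = 560 + 700 + 737 + 76 = 2073
ΣP(t=2)Q(t=2) = 4×140 + 6×100 + 9×67 + 4×19 = 560 + 600 + 603 + 76 = 1839
link = 2073/1839 = 1.127243
Chained index = 100 × 0.992083 × 1.159189 × 1.127243 = 129.6342

129.63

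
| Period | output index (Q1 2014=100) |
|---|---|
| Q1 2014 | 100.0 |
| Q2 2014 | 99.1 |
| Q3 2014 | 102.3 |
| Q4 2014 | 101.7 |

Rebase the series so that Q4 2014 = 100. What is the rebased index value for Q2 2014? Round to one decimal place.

Rebased(Q2 2014) = 99.1 / 101.7 × 100 = 97.4435

97.4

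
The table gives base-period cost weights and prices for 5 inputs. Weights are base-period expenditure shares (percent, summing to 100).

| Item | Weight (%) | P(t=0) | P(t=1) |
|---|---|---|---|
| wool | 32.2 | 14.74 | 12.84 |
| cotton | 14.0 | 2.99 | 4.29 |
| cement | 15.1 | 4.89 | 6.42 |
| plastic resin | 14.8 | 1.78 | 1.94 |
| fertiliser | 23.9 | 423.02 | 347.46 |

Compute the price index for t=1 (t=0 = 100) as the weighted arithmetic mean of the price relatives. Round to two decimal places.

103.72

wool: 32.2 × (12.84/14.74) = 32.2 × 0.871099 = 28.0494
cotton: 14.0 × (4.29/2.99) = 14.0 × 1.434783 = 20.0870
cement: 15.1 × (6.42/4.89) = 15.1 × 1.312883 = 19.8245
plastic resin: 14.8 × (1.94/1.78) = 14.8 × 1.089888 = 16.1303
fertiliser: 23.9 × (347.46/423.02) = 23.9 × 0.821380 = 19.6310
Index = Σ wᵢ·(p₁ᵢ/p₀ᵢ) = 28.0494 + 20.0870 + 19.8245 + 16.1303 + 19.6310 = 103.7222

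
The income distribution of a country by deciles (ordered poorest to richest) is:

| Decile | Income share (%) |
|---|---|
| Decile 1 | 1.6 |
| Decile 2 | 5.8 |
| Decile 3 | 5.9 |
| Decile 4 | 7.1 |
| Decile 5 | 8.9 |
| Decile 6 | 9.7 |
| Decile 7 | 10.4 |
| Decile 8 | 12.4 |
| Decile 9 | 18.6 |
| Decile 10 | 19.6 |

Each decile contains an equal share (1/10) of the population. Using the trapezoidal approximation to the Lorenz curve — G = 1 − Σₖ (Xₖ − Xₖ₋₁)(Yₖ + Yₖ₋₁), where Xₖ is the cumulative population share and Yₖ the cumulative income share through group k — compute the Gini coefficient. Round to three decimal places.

0.295

Cumulative income shares Yₖ: 0.0160, 0.0740, 0.1330, 0.2040, 0.2930, 0.3900, 0.4940, 0.6180, 0.8040, 1.0000
Σ (Xₖ−Xₖ₋₁)(Yₖ+Yₖ₋₁) = (1/10)(0.0160+0.0000) + (1/10)(0.0740+0.0160) + (1/10)(0.1330+0.0740) + (1/10)(0.2040+0.1330) + (1/10)(0.2930+0.2040) + (1/10)(0.3900+0.2930) + (1/10)(0.4940+0.3900) + (1/10)(0.6180+0.4940) + (1/10)(0.8040+0.6180) + (1/10)(1.0000+0.8040)
  = 0.0016 + 0.0090 + 0.0207 + 0.0337 + 0.0497 + 0.0683 + 0.0884 + 0.1112 + 0.1422 + 0.1804 = 0.7052
G = 1 − 0.7052 = 0.2948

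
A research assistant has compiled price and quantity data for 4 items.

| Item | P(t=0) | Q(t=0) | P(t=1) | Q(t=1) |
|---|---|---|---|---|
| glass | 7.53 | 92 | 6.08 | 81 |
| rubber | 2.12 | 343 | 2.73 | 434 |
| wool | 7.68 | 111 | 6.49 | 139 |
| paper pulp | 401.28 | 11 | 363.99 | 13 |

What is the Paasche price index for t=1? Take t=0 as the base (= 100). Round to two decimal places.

93.56

Paasche price index uses current-period quantities as weights.
ΣP(t=1)·Q(t=1) = 6.08×81 + 2.73×434 + 6.49×139 + 363.99×13 = 492.48 + 1184.82 + 902.11 + 4731.87 = 7311.28
ΣP(t=0)·Q(t=1) = 7.53×81 + 2.12×434 + 7.68×139 + 401.28×13 = 609.93 + 920.08 + 1067.52 + 5216.64 = 7814.17
Index = 7311.28 / 7814.17 × 100 = 93.5644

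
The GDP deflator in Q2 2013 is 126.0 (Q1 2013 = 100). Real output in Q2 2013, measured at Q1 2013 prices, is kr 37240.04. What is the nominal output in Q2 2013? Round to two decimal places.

46922.45

Nominal = Real × (Index/100) = 37240.04 × (126.0/100)
        = 37240.04 × 1.260 = 46922.4504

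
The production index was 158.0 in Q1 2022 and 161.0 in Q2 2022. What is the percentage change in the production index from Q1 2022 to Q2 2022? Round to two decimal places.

1.90%

Change = (161.0 − 158.0) / 158.0 × 100
       = 3.0 / 158.0 × 100 = 1.8987%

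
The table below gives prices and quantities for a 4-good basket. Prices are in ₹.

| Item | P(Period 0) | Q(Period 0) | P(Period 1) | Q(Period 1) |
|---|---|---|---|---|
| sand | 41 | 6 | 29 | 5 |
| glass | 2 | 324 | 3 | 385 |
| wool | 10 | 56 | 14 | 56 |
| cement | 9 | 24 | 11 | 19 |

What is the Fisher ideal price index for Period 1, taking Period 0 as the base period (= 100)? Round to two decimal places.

132.88

Laspeyres component (base-period weights):
ΣP(Period 1)Q(Period 0) = 29×6 + 3×324 + 14×56 + 11×24 = 174 + 972 + 784 + 264 = 2194
ΣP(Period 0)Q(Period 0) = 41×6 + 2×324 + 10×56 + 9×24 = 246 + 648 + 560 + 216 = 1670
L = 2194 / 1670 × 100 = 131.3772
Paasche component (current-period weights):
ΣP(Period 1)Q(Period 1) = 29×5 + 3×385 + 14×56 + 11×19 = 145 + 1155 + 784 + 209 = 2293
ΣP(Period 0)Q(Period 1) = 41×5 + 2×385 + 10×56 + 9×19 = 205 + 770 + 560 + 171 = 1706
P = 2293 / 1706 × 100 = 134.4080
Fisher = √(L × P) = √(131.3772 × 134.4080) = 132.8840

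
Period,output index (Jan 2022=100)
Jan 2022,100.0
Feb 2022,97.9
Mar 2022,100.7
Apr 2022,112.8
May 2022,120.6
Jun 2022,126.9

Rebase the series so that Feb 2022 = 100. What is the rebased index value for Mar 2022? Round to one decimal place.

102.9

Rebased(Mar 2022) = 100.7 / 97.9 × 100 = 102.8601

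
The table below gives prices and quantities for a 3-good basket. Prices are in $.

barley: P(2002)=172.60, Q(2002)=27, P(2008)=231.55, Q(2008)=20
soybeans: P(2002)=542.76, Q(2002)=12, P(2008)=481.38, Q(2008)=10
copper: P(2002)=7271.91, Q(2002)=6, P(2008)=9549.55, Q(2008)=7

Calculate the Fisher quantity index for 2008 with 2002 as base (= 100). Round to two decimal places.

109.56

Laspeyres component (base-period weights):
ΣP(2002)Q(2008) = 172.60×20 + 542.76×10 + 7271.91×7 = 3452 + 5427.6 + 50903.37 = 59782.97
ΣP(2002)Q(2002) = 172.60×27 + 542.76×12 + 7271.91×6 = 4660.2 + 6513.12 + 43631.46 = 54804.78
L = 59782.97 / 54804.78 × 100 = 109.0835
Paasche component (current-period weights):
ΣP(2008)Q(2008) = 231.55×20 + 481.38×10 + 9549.55×7 = 4631 + 4813.8 + 66846.85 = 76291.65
ΣP(2008)Q(2002) = 231.55×27 + 481.38×12 + 9549.55×6 = 6251.85 + 5776.56 + 57297.3 = 69325.71
P = 76291.65 / 69325.71 × 100 = 110.0481
Fisher = √(L × P) = √(109.0835 × 110.0481) = 109.5648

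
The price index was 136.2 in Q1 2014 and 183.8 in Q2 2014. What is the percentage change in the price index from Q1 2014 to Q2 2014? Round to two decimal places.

Change = (183.8 − 136.2) / 136.2 × 100
       = 47.6 / 136.2 × 100 = 34.9486%

34.95%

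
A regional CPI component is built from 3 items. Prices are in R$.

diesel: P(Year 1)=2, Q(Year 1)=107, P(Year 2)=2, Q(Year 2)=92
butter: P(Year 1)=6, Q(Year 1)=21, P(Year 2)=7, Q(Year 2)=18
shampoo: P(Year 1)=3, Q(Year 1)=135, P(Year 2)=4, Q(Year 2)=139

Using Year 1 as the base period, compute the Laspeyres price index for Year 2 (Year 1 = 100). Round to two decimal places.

120.94

Laspeyres price index uses base-period quantities as weights.
ΣP(Year 2)·Q(Year 1) = 2×107 + 7×21 + 4×135 = 214 + 147 + 540 = 901
ΣP(Year 1)·Q(Year 1) = 2×107 + 6×21 + 3×135 = 214 + 126 + 405 = 745
Index = 901 / 745 × 100 = 120.9396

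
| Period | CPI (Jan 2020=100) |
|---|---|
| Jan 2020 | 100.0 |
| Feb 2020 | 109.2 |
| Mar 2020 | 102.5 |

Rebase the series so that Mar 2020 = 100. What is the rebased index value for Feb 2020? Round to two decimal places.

106.54

Rebased(Feb 2020) = 109.2 / 102.5 × 100 = 106.5366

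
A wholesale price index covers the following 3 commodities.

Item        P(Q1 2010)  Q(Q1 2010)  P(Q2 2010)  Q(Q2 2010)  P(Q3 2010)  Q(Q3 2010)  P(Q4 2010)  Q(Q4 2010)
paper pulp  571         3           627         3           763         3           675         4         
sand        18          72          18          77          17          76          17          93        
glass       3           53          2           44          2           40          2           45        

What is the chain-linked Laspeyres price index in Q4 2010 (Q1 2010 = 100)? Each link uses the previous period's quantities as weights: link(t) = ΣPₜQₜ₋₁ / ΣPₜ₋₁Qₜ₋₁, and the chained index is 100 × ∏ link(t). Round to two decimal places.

Link Q1 2010→Q2 2010:
ΣP(Q2 2010)Q(Q1 2010) = 627×3 + 18×72 + 2×53 = 1881 + 1296 + 106 = 3283
ΣP(Q1 2010)Q(Q1 2010) = 571×3 + 18×72 + 3×53 = 1713 + 1296 + 159 = 3168
link = 3283/3168 = 1.036301
Link Q2 2010→Q3 2010:
ΣP(Q3 2010)Q(Q2 2010) = 763×3 + 17×77 + 2×44 = 2289 + 1309 + 88 = 3686
ΣP(Q2 2010)Q(Q2 2010) = 627×3 + 18×77 + 2×44 = 1881 + 1386 + 88 = 3355
link = 3686/3355 = 1.098659
Link Q3 2010→Q4 2010:
ΣP(Q4 2010)Q(Q3 2010) = 675×3 + 17×76 + 2×40 = 2025 + 1292 + 80 = 3397
ΣP(Q3 2010)Q(Q3 2010) = 763×3 + 17×76 + 2×40 = 2289 + 1292 + 80 = 3661
link = 3397/3661 = 0.927889
Chained index = 100 × 1.036301 × 1.098659 × 0.927889 = 105.6439

105.64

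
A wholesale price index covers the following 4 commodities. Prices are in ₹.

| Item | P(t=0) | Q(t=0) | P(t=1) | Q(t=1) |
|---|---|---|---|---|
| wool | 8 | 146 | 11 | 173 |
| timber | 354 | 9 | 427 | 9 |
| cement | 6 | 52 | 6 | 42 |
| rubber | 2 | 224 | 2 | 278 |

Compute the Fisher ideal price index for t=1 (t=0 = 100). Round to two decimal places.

Laspeyres component (base-period weights):
ΣP(t=1)Q(t=0) = 11×146 + 427×9 + 6×52 + 2×224 = 1606 + 3843 + 312 + 448 = 6209
ΣP(t=0)Q(t=0) = 8×146 + 354×9 + 6×52 + 2×224 = 1168 + 3186 + 312 + 448 = 5114
L = 6209 / 5114 × 100 = 121.4118
Paasche component (current-period weights):
ΣP(t=1)Q(t=1) = 11×173 + 427×9 + 6×42 + 2×278 = 1903 + 3843 + 252 + 556 = 6554
ΣP(t=0)Q(t=1) = 8×173 + 354×9 + 6×42 + 2×278 = 1384 + 3186 + 252 + 556 = 5378
P = 6554 / 5378 × 100 = 121.8669
Fisher = √(L × P) = √(121.4118 × 121.8669) = 121.6391

121.64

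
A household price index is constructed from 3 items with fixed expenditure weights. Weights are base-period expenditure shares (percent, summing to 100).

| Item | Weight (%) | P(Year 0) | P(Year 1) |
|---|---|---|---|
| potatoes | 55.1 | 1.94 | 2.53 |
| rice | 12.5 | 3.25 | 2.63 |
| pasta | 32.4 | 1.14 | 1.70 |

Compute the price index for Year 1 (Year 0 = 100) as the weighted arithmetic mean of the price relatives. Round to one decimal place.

potatoes: 55.1 × (2.53/1.94) = 55.1 × 1.304124 = 71.8572
rice: 12.5 × (2.63/3.25) = 12.5 × 0.809231 = 10.1154
pasta: 32.4 × (1.70/1.14) = 32.4 × 1.491228 = 48.3158
Index = Σ wᵢ·(p₁ᵢ/p₀ᵢ) = 71.8572 + 10.1154 + 48.3158 = 130.2884

130.3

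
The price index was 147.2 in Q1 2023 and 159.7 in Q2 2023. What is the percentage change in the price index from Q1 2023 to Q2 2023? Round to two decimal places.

Change = (159.7 − 147.2) / 147.2 × 100
       = 12.5 / 147.2 × 100 = 8.4918%

8.49%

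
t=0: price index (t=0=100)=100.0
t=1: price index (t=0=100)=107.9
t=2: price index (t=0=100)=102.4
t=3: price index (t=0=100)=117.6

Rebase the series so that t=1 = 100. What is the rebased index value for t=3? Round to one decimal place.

Rebased(t=3) = 117.6 / 107.9 × 100 = 108.9898

109.0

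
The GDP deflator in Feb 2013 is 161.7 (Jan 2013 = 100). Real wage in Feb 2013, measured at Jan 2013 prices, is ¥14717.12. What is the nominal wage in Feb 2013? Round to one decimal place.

23797.6

Nominal = Real × (Index/100) = 14717.12 × (161.7/100)
        = 14717.12 × 1.617 = 23797.5830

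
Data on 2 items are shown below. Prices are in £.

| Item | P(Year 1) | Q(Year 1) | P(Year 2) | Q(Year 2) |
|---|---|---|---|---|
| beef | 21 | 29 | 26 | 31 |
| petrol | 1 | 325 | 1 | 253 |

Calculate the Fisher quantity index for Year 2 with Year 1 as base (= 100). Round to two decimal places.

97.46

Laspeyres component (base-period weights):
ΣP(Year 1)Q(Year 2) = 21×31 + 1×253 = 651 + 253 = 904
ΣP(Year 1)Q(Year 1) = 21×29 + 1×325 = 609 + 325 = 934
L = 904 / 934 × 100 = 96.7880
Paasche component (current-period weights):
ΣP(Year 2)Q(Year 2) = 26×31 + 1×253 = 806 + 253 = 1059
ΣP(Year 2)Q(Year 1) = 26×29 + 1×325 = 754 + 325 = 1079
P = 1059 / 1079 × 100 = 98.1464
Fisher = √(L × P) = √(96.7880 × 98.1464) = 97.4649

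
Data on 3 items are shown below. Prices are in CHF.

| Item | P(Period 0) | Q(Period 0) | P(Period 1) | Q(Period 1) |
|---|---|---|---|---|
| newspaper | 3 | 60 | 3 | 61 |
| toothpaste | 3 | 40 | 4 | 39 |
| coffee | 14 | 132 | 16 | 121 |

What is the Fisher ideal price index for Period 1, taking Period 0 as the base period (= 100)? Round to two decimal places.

114.12

Laspeyres component (base-period weights):
ΣP(Period 1)Q(Period 0) = 3×60 + 4×40 + 16×132 = 180 + 160 + 2112 = 2452
ΣP(Period 0)Q(Period 0) = 3×60 + 3×40 + 14×132 = 180 + 120 + 1848 = 2148
L = 2452 / 2148 × 100 = 114.1527
Paasche component (current-period weights):
ΣP(Period 1)Q(Period 1) = 3×61 + 4×39 + 16×121 = 183 + 156 + 1936 = 2275
ΣP(Period 0)Q(Period 1) = 3×61 + 3×39 + 14×121 = 183 + 117 + 1694 = 1994
P = 2275 / 1994 × 100 = 114.0923
Fisher = √(L × P) = √(114.1527 × 114.0923) = 114.1225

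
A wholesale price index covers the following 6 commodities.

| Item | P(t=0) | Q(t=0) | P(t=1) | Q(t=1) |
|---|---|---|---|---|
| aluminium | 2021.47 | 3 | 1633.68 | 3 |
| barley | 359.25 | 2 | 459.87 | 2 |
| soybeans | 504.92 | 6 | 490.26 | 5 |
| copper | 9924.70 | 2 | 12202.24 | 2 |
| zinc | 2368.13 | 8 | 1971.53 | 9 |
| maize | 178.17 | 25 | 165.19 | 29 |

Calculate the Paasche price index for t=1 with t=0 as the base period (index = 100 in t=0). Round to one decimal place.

99.2

Paasche price index uses current-period quantities as weights.
ΣP(t=1)·Q(t=1) = 1633.68×3 + 459.87×2 + 490.26×5 + 12202.24×2 + 1971.53×9 + 165.19×29 = 4901.04 + 919.74 + 2451.3 + 24404.48 + 17743.77 + 4790.51 = 55210.84
ΣP(t=0)·Q(t=1) = 2021.47×3 + 359.25×2 + 504.92×5 + 9924.70×2 + 2368.13×9 + 178.17×29 = 6064.41 + 718.5 + 2524.6 + 19849.4 + 21313.17 + 5166.93 = 55637.01
Index = 55210.84 / 55637.01 × 100 = 99.2340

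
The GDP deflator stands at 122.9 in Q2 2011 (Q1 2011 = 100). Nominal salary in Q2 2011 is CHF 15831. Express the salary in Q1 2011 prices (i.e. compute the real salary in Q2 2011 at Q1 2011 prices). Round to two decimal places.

12881.20

Real = Nominal ÷ (Index/100) = 15831 ÷ (122.9/100)
     = 15831 ÷ 1.229 = 12881.2042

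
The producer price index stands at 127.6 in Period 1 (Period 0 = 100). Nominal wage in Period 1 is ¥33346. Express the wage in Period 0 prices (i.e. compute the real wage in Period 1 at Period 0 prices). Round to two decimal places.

26133.23

Real = Nominal ÷ (Index/100) = 33346 ÷ (127.6/100)
     = 33346 ÷ 1.276 = 26133.2288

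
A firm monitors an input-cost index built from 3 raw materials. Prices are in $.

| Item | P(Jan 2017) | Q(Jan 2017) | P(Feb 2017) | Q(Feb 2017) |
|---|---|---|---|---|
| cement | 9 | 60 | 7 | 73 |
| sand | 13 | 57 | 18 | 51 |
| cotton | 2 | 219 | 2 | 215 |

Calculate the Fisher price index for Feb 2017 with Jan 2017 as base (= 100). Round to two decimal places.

107.90

Laspeyres component (base-period weights):
ΣP(Feb 2017)Q(Jan 2017) = 7×60 + 18×57 + 2×219 = 420 + 1026 + 438 = 1884
ΣP(Jan 2017)Q(Jan 2017) = 9×60 + 13×57 + 2×219 = 540 + 741 + 438 = 1719
L = 1884 / 1719 × 100 = 109.5986
Paasche component (current-period weights):
ΣP(Feb 2017)Q(Feb 2017) = 7×73 + 18×51 + 2×215 = 511 + 918 + 430 = 1859
ΣP(Jan 2017)Q(Feb 2017) = 9×73 + 13×51 + 2×215 = 657 + 663 + 430 = 1750
P = 1859 / 1750 × 100 = 106.2286
Fisher = √(L × P) = √(109.5986 × 106.2286) = 107.9004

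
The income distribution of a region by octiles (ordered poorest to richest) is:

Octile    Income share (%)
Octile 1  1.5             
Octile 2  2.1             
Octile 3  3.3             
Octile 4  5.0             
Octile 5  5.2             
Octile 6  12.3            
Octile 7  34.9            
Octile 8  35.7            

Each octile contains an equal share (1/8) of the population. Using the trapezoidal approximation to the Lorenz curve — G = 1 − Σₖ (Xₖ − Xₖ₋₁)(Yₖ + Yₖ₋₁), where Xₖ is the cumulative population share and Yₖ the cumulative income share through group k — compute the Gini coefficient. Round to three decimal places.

0.538

Cumulative income shares Yₖ: 0.0150, 0.0360, 0.0690, 0.1190, 0.1710, 0.2940, 0.6430, 1.0000
Σ (Xₖ−Xₖ₋₁)(Yₖ+Yₖ₋₁) = (1/8)(0.0150+0.0000) + (1/8)(0.0360+0.0150) + (1/8)(0.0690+0.0360) + (1/8)(0.1190+0.0690) + (1/8)(0.1710+0.1190) + (1/8)(0.2940+0.1710) + (1/8)(0.6430+0.2940) + (1/8)(1.0000+0.6430)
  = 0.0019 + 0.0064 + 0.0131 + 0.0235 + 0.0363 + 0.0581 + 0.1171 + 0.2054 = 0.4618
G = 1 − 0.4618 = 0.5382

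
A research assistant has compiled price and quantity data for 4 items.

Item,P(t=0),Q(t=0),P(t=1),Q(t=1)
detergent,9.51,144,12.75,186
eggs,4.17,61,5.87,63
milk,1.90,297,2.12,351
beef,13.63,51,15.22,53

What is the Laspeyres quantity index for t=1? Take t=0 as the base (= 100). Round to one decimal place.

118.6

Laspeyres quantity index uses base-period prices as weights.
ΣP(t=0)·Q(t=1) = 9.51×186 + 4.17×63 + 1.90×351 + 13.63×53 = 1768.86 + 262.71 + 666.9 + 722.39 = 3420.86
ΣP(t=0)·Q(t=0) = 9.51×144 + 4.17×61 + 1.90×297 + 13.63×51 = 1369.44 + 254.37 + 564.3 + 695.13 = 2883.24
Index = 3420.86 / 2883.24 × 100 = 118.6464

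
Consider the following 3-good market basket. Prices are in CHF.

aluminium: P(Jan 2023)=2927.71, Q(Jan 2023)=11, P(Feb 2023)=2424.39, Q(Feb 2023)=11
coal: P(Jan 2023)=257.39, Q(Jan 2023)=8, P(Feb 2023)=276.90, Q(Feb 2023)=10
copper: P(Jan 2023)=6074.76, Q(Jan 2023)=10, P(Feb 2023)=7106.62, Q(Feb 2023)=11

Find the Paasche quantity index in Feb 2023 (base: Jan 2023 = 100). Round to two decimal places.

107.66

Paasche quantity index uses current-period prices as weights.
ΣP(Feb 2023)·Q(Feb 2023) = 2424.39×11 + 276.90×10 + 7106.62×11 = 26668.29 + 2769 + 78172.82 = 107610.11
ΣP(Feb 2023)·Q(Jan 2023) = 2424.39×11 + 276.90×8 + 7106.62×10 = 26668.29 + 2215.2 + 71066.2 = 99949.69
Index = 107610.11 / 99949.69 × 100 = 107.6643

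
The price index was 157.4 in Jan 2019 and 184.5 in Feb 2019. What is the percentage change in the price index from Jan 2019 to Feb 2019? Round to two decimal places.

Change = (184.5 − 157.4) / 157.4 × 100
       = 27.1 / 157.4 × 100 = 17.2173%

17.22%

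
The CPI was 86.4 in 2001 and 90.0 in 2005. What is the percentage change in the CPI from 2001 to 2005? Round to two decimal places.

Change = (90.0 − 86.4) / 86.4 × 100
       = 3.6 / 86.4 × 100 = 4.1667%

4.17%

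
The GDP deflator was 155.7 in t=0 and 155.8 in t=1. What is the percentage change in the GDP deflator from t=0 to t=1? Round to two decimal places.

0.06%

Change = (155.8 − 155.7) / 155.7 × 100
       = 0.1 / 155.7 × 100 = 0.0642%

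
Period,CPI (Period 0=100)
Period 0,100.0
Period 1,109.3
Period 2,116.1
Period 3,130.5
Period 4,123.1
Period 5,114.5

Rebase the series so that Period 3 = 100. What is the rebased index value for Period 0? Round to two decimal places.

76.63

Rebased(Period 0) = 100.0 / 130.5 × 100 = 76.6284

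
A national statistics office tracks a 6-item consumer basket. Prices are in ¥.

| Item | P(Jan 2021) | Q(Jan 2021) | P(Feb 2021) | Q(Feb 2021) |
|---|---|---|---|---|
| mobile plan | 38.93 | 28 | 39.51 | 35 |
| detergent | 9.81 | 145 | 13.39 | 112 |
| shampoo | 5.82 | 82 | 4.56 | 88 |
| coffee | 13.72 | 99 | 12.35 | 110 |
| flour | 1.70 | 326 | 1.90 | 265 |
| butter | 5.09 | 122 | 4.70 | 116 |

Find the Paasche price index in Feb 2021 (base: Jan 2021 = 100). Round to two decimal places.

103.03

Paasche price index uses current-period quantities as weights.
ΣP(Feb 2021)·Q(Feb 2021) = 39.51×35 + 13.39×112 + 4.56×88 + 12.35×110 + 1.90×265 + 4.70×116 = 1382.85 + 1499.68 + 401.28 + 1358.5 + 503.5 + 545.2 = 5691.01
ΣP(Jan 2021)·Q(Feb 2021) = 38.93×35 + 9.81×112 + 5.82×88 + 13.72×110 + 1.70×265 + 5.09×116 = 1362.55 + 1098.72 + 512.16 + 1509.2 + 450.5 + 590.44 = 5523.57
Index = 5691.01 / 5523.57 × 100 = 103.0314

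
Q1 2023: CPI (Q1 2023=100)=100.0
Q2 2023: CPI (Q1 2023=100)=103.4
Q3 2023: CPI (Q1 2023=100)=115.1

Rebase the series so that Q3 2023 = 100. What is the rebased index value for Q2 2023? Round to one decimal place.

89.8

Rebased(Q2 2023) = 103.4 / 115.1 × 100 = 89.8349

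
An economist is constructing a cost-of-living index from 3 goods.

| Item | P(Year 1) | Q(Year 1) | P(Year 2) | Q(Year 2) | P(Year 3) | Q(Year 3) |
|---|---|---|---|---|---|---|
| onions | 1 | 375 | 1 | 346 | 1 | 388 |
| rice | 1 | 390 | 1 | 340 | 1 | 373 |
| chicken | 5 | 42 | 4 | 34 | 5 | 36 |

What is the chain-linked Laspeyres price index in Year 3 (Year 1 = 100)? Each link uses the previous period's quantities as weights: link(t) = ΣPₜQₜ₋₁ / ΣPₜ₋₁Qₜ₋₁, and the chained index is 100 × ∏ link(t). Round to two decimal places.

Link Year 1→Year 2:
ΣP(Year 2)Q(Year 1) = 1×375 + 1×390 + 4×42 = 375 + 390 + 168 = 933
ΣP(Year 1)Q(Year 1) = 1×375 + 1×390 + 5×42 = 375 + 390 + 210 = 975
link = 933/975 = 0.956923
Link Year 2→Year 3:
ΣP(Year 3)Q(Year 2) = 1×346 + 1×340 + 5×34 = 346 + 340 + 170 = 856
ΣP(Year 2)Q(Year 2) = 1×346 + 1×340 + 4×34 = 346 + 340 + 136 = 822
link = 856/822 = 1.041363
Chained index = 100 × 0.956923 × 1.041363 = 99.6504

99.65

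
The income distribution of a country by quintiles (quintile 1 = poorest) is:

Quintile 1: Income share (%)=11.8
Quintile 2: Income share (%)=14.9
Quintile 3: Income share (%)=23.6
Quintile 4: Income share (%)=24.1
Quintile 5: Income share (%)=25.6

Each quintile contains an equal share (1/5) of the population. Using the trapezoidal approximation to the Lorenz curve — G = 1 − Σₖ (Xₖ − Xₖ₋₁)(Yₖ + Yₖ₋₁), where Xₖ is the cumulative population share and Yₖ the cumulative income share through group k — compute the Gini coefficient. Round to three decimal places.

Cumulative income shares Yₖ: 0.1180, 0.2670, 0.5030, 0.7440, 1.0000
Σ (Xₖ−Xₖ₋₁)(Yₖ+Yₖ₋₁) = (1/5)(0.1180+0.0000) + (1/5)(0.2670+0.1180) + (1/5)(0.5030+0.2670) + (1/5)(0.7440+0.5030) + (1/5)(1.0000+0.7440)
  = 0.0236 + 0.0770 + 0.1540 + 0.2494 + 0.3488 = 0.8528
G = 1 − 0.8528 = 0.1472

0.147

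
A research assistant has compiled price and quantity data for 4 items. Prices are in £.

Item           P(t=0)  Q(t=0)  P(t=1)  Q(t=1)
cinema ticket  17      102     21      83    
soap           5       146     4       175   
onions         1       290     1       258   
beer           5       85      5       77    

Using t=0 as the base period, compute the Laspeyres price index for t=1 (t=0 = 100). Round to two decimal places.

Laspeyres price index uses base-period quantities as weights.
ΣP(t=1)·Q(t=0) = 21×102 + 4×146 + 1×290 + 5×85 = 2142 + 584 + 290 + 425 = 3441
ΣP(t=0)·Q(t=0) = 17×102 + 5×146 + 1×290 + 5×85 = 1734 + 730 + 290 + 425 = 3179
Index = 3441 / 3179 × 100 = 108.2416

108.24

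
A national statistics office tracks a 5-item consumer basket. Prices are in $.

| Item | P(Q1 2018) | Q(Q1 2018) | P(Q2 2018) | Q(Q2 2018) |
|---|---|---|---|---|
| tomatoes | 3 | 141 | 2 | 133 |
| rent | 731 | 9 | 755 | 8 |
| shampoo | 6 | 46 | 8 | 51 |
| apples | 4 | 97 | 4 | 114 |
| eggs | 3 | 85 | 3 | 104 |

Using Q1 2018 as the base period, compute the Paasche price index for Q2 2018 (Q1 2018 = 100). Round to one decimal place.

102.2

Paasche price index uses current-period quantities as weights.
ΣP(Q2 2018)·Q(Q2 2018) = 2×133 + 755×8 + 8×51 + 4×114 + 3×104 = 266 + 6040 + 408 + 456 + 312 = 7482
ΣP(Q1 2018)·Q(Q2 2018) = 3×133 + 731×8 + 6×51 + 4×114 + 3×104 = 399 + 5848 + 306 + 456 + 312 = 7321
Index = 7482 / 7321 × 100 = 102.1992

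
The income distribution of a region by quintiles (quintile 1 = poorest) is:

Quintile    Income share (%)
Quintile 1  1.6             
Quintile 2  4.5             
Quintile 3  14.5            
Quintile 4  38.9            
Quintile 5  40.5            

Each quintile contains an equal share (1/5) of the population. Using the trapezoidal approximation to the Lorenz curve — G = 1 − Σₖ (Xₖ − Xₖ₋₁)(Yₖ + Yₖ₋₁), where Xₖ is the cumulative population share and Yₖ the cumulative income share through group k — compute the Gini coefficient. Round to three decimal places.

0.449

Cumulative income shares Yₖ: 0.0160, 0.0610, 0.2060, 0.5950, 1.0000
Σ (Xₖ−Xₖ₋₁)(Yₖ+Yₖ₋₁) = (1/5)(0.0160+0.0000) + (1/5)(0.0610+0.0160) + (1/5)(0.2060+0.0610) + (1/5)(0.5950+0.2060) + (1/5)(1.0000+0.5950)
  = 0.0032 + 0.0154 + 0.0534 + 0.1602 + 0.3190 = 0.5512
G = 1 − 0.5512 = 0.4488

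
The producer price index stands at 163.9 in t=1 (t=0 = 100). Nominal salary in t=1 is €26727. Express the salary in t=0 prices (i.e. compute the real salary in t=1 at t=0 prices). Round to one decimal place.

16306.9

Real = Nominal ÷ (Index/100) = 26727 ÷ (163.9/100)
     = 26727 ÷ 1.639 = 16306.8944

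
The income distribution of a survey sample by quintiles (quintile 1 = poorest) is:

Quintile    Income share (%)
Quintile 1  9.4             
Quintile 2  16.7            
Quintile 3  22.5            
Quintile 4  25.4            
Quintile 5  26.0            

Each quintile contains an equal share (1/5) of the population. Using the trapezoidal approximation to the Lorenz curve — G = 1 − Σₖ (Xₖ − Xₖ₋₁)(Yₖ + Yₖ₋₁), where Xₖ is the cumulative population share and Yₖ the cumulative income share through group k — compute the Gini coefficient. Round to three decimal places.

Cumulative income shares Yₖ: 0.0940, 0.2610, 0.4860, 0.7400, 1.0000
Σ (Xₖ−Xₖ₋₁)(Yₖ+Yₖ₋₁) = (1/5)(0.0940+0.0000) + (1/5)(0.2610+0.0940) + (1/5)(0.4860+0.2610) + (1/5)(0.7400+0.4860) + (1/5)(1.0000+0.7400)
  = 0.0188 + 0.0710 + 0.1494 + 0.2452 + 0.3480 = 0.8324
G = 1 − 0.8324 = 0.1676

0.168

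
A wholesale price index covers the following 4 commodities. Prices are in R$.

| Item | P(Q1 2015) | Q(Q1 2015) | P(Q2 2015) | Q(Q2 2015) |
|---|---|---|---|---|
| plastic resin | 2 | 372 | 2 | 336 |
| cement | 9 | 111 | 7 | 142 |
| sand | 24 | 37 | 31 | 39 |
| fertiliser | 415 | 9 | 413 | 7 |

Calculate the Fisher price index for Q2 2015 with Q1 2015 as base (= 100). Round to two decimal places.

99.93

Laspeyres component (base-period weights):
ΣP(Q2 2015)Q(Q1 2015) = 2×372 + 7×111 + 31×37 + 413×9 = 744 + 777 + 1147 + 3717 = 6385
ΣP(Q1 2015)Q(Q1 2015) = 2×372 + 9×111 + 24×37 + 415×9 = 744 + 999 + 888 + 3735 = 6366
L = 6385 / 6366 × 100 = 100.2985
Paasche component (current-period weights):
ΣP(Q2 2015)Q(Q2 2015) = 2×336 + 7×142 + 31×39 + 413×7 = 672 + 994 + 1209 + 2891 = 5766
ΣP(Q1 2015)Q(Q2 2015) = 2×336 + 9×142 + 24×39 + 415×7 = 672 + 1278 + 936 + 2905 = 5791
P = 5766 / 5791 × 100 = 99.5683
Fisher = √(L × P) = √(100.2985 × 99.5683) = 99.9327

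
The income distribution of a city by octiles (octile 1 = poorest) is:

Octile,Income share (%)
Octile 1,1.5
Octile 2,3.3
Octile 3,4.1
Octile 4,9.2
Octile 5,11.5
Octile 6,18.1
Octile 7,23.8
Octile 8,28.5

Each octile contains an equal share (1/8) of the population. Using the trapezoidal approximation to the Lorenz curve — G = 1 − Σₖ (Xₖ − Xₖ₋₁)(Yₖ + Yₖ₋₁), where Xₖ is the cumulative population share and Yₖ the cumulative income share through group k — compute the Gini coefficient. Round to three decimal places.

Cumulative income shares Yₖ: 0.0150, 0.0480, 0.0890, 0.1810, 0.2960, 0.4770, 0.7150, 1.0000
Σ (Xₖ−Xₖ₋₁)(Yₖ+Yₖ₋₁) = (1/8)(0.0150+0.0000) + (1/8)(0.0480+0.0150) + (1/8)(0.0890+0.0480) + (1/8)(0.1810+0.0890) + (1/8)(0.2960+0.1810) + (1/8)(0.4770+0.2960) + (1/8)(0.7150+0.4770) + (1/8)(1.0000+0.7150)
  = 0.0019 + 0.0079 + 0.0171 + 0.0338 + 0.0596 + 0.0966 + 0.1490 + 0.2144 = 0.5802
G = 1 − 0.5802 = 0.4198

0.420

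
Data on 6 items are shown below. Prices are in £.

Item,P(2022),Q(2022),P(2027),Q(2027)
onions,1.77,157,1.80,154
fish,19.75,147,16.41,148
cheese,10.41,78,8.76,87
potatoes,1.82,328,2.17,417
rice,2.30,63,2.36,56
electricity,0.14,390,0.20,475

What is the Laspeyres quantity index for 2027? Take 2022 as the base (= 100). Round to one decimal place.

Laspeyres quantity index uses base-period prices as weights.
ΣP(2022)·Q(2027) = 1.77×154 + 19.75×148 + 10.41×87 + 1.82×417 + 2.30×56 + 0.14×475 = 272.58 + 2923 + 905.67 + 758.94 + 128.8 + 66.5 = 5055.49
ΣP(2022)·Q(2022) = 1.77×157 + 19.75×147 + 10.41×78 + 1.82×328 + 2.30×63 + 0.14×390 = 277.89 + 2903.25 + 811.98 + 596.96 + 144.9 + 54.6 = 4789.58
Index = 5055.49 / 4789.58 × 100 = 105.5518

105.6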